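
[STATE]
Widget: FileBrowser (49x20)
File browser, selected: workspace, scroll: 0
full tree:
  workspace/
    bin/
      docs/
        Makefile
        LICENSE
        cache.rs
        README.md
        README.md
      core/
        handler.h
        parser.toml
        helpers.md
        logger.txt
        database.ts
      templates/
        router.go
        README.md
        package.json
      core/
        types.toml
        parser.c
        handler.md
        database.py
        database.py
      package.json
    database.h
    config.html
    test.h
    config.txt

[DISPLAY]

> [-] workspace/                                 
    [+] bin/                                     
    database.h                                   
    config.html                                  
    test.h                                       
    config.txt                                   
                                                 
                                                 
                                                 
                                                 
                                                 
                                                 
                                                 
                                                 
                                                 
                                                 
                                                 
                                                 
                                                 
                                                 


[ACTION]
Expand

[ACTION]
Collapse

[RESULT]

> [+] workspace/                                 
                                                 
                                                 
                                                 
                                                 
                                                 
                                                 
                                                 
                                                 
                                                 
                                                 
                                                 
                                                 
                                                 
                                                 
                                                 
                                                 
                                                 
                                                 
                                                 


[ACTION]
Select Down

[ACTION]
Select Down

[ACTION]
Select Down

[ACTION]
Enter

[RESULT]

> [-] workspace/                                 
    [+] bin/                                     
    database.h                                   
    config.html                                  
    test.h                                       
    config.txt                                   
                                                 
                                                 
                                                 
                                                 
                                                 
                                                 
                                                 
                                                 
                                                 
                                                 
                                                 
                                                 
                                                 
                                                 


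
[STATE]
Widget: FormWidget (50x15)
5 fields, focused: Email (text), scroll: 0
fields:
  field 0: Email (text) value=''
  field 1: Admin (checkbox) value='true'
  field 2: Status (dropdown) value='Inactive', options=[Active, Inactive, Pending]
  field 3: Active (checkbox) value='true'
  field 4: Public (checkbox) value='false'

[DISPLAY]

> Email:      [                                  ]
  Admin:      [x]                                 
  Status:     [Inactive                         ▼]
  Active:     [x]                                 
  Public:     [ ]                                 
                                                  
                                                  
                                                  
                                                  
                                                  
                                                  
                                                  
                                                  
                                                  
                                                  


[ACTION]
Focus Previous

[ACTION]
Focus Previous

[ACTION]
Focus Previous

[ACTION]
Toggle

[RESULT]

  Email:      [                                  ]
  Admin:      [x]                                 
> Status:     [Inactive                         ▼]
  Active:     [x]                                 
  Public:     [ ]                                 
                                                  
                                                  
                                                  
                                                  
                                                  
                                                  
                                                  
                                                  
                                                  
                                                  


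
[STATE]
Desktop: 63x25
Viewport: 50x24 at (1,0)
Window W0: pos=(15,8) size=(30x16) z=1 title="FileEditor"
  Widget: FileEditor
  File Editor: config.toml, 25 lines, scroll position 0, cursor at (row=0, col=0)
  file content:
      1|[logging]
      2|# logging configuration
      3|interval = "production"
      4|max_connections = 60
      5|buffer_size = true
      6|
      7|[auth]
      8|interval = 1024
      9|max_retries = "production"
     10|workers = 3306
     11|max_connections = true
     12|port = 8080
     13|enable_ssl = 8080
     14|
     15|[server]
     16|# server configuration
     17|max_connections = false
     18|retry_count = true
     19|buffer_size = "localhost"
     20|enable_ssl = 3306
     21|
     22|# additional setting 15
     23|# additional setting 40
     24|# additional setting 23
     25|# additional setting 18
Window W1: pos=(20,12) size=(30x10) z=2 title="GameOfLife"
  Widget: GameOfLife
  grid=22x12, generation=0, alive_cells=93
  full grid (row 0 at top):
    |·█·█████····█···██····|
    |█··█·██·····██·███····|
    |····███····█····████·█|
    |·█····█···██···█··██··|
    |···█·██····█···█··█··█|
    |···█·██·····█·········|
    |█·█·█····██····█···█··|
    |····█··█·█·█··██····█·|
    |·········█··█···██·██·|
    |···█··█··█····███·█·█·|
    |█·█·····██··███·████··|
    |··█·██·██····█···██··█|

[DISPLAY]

                                                  
                                                  
                                                  
                                                  
                                                  
                                                  
                                                  
                                                  
              ┏━━━━━━━━━━━━━━━━━━━━━━━━━━━━┓      
              ┃ FileEditor                 ┃      
              ┠────────────────────────────┨      
              ┃█logging]                  ▲┃      
              ┃# lo┏━━━━━━━━━━━━━━━━━━━━━━━━━━━━┓ 
              ┃inte┃ GameOfLife                 ┃ 
              ┃max_┠────────────────────────────┨ 
              ┃buff┃Gen: 0                      ┃ 
              ┃    ┃·█····█···██···█··██··      ┃ 
              ┃[aut┃···█·██····█···█··█··█      ┃ 
              ┃inte┃···█·██·····█·········      ┃ 
              ┃max_┃█·█·█····██····█···█··      ┃ 
              ┃work┃····█··█·█·█··██····█·      ┃ 
              ┃max_┗━━━━━━━━━━━━━━━━━━━━━━━━━━━━┛ 
              ┃port = 8080                ▼┃      
              ┗━━━━━━━━━━━━━━━━━━━━━━━━━━━━┛      


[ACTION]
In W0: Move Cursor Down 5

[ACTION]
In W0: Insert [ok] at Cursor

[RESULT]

                                                  
                                                  
                                                  
                                                  
                                                  
                                                  
                                                  
                                                  
              ┏━━━━━━━━━━━━━━━━━━━━━━━━━━━━┓      
              ┃ FileEditor                 ┃      
              ┠────────────────────────────┨      
              ┃[logging]                  ▲┃      
              ┃# lo┏━━━━━━━━━━━━━━━━━━━━━━━━━━━━┓ 
              ┃inte┃ GameOfLife                 ┃ 
              ┃max_┠────────────────────────────┨ 
              ┃buff┃Gen: 0                      ┃ 
              ┃ok█ ┃·█····█···██···█··██··      ┃ 
              ┃[aut┃···█·██····█···█··█··█      ┃ 
              ┃inte┃···█·██·····█·········      ┃ 
              ┃max_┃█·█·█····██····█···█··      ┃ 
              ┃work┃····█··█·█·█··██····█·      ┃ 
              ┃max_┗━━━━━━━━━━━━━━━━━━━━━━━━━━━━┛ 
              ┃port = 8080                ▼┃      
              ┗━━━━━━━━━━━━━━━━━━━━━━━━━━━━┛      


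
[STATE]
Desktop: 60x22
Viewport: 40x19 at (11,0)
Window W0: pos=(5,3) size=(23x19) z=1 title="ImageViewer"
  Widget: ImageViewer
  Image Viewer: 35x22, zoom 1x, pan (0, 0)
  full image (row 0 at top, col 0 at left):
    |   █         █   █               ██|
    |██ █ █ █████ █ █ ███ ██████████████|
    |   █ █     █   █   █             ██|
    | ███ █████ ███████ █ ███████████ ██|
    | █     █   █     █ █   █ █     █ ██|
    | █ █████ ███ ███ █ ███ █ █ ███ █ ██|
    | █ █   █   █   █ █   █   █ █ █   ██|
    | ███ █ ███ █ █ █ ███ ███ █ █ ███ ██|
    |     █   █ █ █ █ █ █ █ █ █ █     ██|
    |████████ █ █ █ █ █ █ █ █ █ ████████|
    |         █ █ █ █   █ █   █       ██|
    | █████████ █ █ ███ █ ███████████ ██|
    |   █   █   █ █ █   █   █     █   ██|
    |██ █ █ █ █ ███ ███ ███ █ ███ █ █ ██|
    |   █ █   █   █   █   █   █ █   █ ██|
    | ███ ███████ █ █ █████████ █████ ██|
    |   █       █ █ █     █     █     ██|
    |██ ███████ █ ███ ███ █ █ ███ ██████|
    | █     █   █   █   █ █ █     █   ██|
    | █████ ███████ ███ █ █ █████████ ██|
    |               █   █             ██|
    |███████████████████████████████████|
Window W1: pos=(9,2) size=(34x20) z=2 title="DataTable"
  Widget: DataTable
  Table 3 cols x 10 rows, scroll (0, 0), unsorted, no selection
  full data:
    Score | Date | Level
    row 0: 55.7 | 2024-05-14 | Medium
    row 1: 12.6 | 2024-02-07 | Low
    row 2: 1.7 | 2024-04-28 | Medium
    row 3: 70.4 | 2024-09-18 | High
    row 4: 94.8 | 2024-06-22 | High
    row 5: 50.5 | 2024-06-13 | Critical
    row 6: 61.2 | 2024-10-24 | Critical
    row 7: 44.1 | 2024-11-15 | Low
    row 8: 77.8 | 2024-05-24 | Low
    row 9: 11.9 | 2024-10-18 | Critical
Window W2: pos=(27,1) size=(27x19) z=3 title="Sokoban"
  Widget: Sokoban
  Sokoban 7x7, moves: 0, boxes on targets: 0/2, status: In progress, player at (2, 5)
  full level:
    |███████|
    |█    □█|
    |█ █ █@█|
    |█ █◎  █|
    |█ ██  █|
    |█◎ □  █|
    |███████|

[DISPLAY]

                                        
                ┏━━━━━━━━━━━━━━━━━━━━━━━
━━━━━━━━━━━━━━━━┃ Sokoban               
DataTable       ┠───────────────────────
────────────────┃███████                
core│Date      │┃█    □█                
────┼──────────┼┃█ █ █@█                
5.7 │2024-05-14│┃█ █◎  █                
2.6 │2024-02-07│┃█ ██  █                
.7  │2024-04-28│┃█◎ □  █                
0.4 │2024-09-18│┃███████                
4.8 │2024-06-22│┃Moves: 0  0/2          
0.5 │2024-06-13│┃                       
1.2 │2024-10-24│┃                       
4.1 │2024-11-15│┃                       
7.8 │2024-05-24│┃                       
1.9 │2024-10-18│┃                       
                ┃                       
                ┃                       


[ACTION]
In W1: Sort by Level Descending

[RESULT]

                                        
                ┏━━━━━━━━━━━━━━━━━━━━━━━
━━━━━━━━━━━━━━━━┃ Sokoban               
DataTable       ┠───────────────────────
────────────────┃███████                
core│Date      │┃█    □█                
────┼──────────┼┃█ █ █@█                
5.7 │2024-05-14│┃█ █◎  █                
.7  │2024-04-28│┃█ ██  █                
2.6 │2024-02-07│┃█◎ □  █                
4.1 │2024-11-15│┃███████                
7.8 │2024-05-24│┃Moves: 0  0/2          
0.4 │2024-09-18│┃                       
4.8 │2024-06-22│┃                       
0.5 │2024-06-13│┃                       
1.2 │2024-10-24│┃                       
1.9 │2024-10-18│┃                       
                ┃                       
                ┃                       


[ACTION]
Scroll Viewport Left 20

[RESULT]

                                        
                           ┏━━━━━━━━━━━━
         ┏━━━━━━━━━━━━━━━━━┃ Sokoban    
     ┏━━━┃ DataTable       ┠────────────
     ┃ Im┠─────────────────┃███████     
     ┠───┃Score│Date      │┃█    □█     
     ┃   ┃─────┼──────────┼┃█ █ █@█     
     ┃██ ┃55.7 │2024-05-14│┃█ █◎  █     
     ┃   ┃1.7  │2024-04-28│┃█ ██  █     
     ┃ ██┃12.6 │2024-02-07│┃█◎ □  █     
     ┃ █ ┃44.1 │2024-11-15│┃███████     
     ┃ █ ┃77.8 │2024-05-24│┃Moves: 0  0/
     ┃ █ ┃70.4 │2024-09-18│┃            
     ┃ ██┃94.8 │2024-06-22│┃            
     ┃   ┃50.5 │2024-06-13│┃            
     ┃███┃61.2 │2024-10-24│┃            
     ┃   ┃11.9 │2024-10-18│┃            
     ┃ ██┃                 ┃            
     ┃   ┃                 ┃            


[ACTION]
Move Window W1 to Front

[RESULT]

                                        
                           ┏━━━━━━━━━━━━
         ┏━━━━━━━━━━━━━━━━━━━━━━━━━━━━━━
     ┏━━━┃ DataTable                    
     ┃ Im┠──────────────────────────────
     ┠───┃Score│Date      │Level  ▼     
     ┃   ┃─────┼──────────┼────────     
     ┃██ ┃55.7 │2024-05-14│Medium       
     ┃   ┃1.7  │2024-04-28│Medium       
     ┃ ██┃12.6 │2024-02-07│Low          
     ┃ █ ┃44.1 │2024-11-15│Low          
     ┃ █ ┃77.8 │2024-05-24│Low          
     ┃ █ ┃70.4 │2024-09-18│High         
     ┃ ██┃94.8 │2024-06-22│High         
     ┃   ┃50.5 │2024-06-13│Critical     
     ┃███┃61.2 │2024-10-24│Critical     
     ┃   ┃11.9 │2024-10-18│Critical     
     ┃ ██┃                              
     ┃   ┃                              


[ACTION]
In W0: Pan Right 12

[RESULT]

                                        
                           ┏━━━━━━━━━━━━
         ┏━━━━━━━━━━━━━━━━━━━━━━━━━━━━━━
     ┏━━━┃ DataTable                    
     ┃ Im┠──────────────────────────────
     ┠───┃Score│Date      │Level  ▼     
     ┃ █ ┃─────┼──────────┼────────     
     ┃ █ ┃55.7 │2024-05-14│Medium       
     ┃   ┃1.7  │2024-04-28│Medium       
     ┃███┃12.6 │2024-02-07│Low          
     ┃   ┃44.1 │2024-11-15│Low          
     ┃ ██┃77.8 │2024-05-24│Low          
     ┃   ┃70.4 │2024-09-18│High         
     ┃ █ ┃94.8 │2024-06-22│High         
     ┃ █ ┃50.5 │2024-06-13│Critical     
     ┃ █ ┃61.2 │2024-10-24│Critical     
     ┃ █ ┃11.9 │2024-10-18│Critical     
     ┃ █ ┃                              
     ┃ █ ┃                              


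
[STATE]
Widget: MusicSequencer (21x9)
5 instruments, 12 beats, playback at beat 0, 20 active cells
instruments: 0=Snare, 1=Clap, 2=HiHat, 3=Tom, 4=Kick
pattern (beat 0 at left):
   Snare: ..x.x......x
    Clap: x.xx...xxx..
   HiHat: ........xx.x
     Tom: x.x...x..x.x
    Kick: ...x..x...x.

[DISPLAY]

      ▼12345678901   
 Snare··█·█······█   
  Clap█·██···███··   
 HiHat········██·█   
   Tom█·█···█··█·█   
  Kick···█··█···█·   
                     
                     
                     


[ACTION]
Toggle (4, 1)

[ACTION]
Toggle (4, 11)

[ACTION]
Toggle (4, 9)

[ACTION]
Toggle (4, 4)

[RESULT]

      ▼12345678901   
 Snare··█·█······█   
  Clap█·██···███··   
 HiHat········██·█   
   Tom█·█···█··█·█   
  Kick·█·██·█··███   
                     
                     
                     


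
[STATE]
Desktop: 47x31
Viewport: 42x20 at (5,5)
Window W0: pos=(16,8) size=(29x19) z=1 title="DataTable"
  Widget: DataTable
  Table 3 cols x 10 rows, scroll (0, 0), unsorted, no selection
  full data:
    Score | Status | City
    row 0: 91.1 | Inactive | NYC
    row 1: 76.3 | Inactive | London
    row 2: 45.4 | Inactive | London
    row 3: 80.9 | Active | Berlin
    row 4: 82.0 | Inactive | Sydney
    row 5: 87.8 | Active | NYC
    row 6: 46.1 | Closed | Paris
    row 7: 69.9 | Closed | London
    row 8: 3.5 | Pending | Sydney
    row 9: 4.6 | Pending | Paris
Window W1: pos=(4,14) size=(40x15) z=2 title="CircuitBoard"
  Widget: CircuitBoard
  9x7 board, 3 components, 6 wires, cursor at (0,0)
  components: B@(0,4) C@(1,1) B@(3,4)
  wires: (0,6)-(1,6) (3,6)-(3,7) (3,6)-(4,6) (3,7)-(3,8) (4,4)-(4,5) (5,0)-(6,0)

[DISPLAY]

                                          
                                          
                                          
           ┏━━━━━━━━━━━━━━━━━━━━━━━━━━━┓  
           ┃ DataTable                 ┃  
           ┠───────────────────────────┨  
           ┃Score│Status  │City        ┃  
           ┃─────┼────────┼──────      ┃  
           ┃91.1 │Inactive│NYC         ┃  
━━━━━━━━━━━━━━━━━━━━━━━━━━━━━━━━━━━━━━┓┃  
 CircuitBoard                         ┃┃  
──────────────────────────────────────┨┃  
   0 1 2 3 4 5 6 7 8                  ┃┃  
0  [.]              B       ·         ┃┃  
                            │         ┃┃  
1       C                   ·         ┃┃  
                                      ┃┃  
2                                     ┃┃  
                                      ┃┃  
3                   B       · ─ · ─ · ┃┃  


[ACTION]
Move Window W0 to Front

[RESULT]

                                          
                                          
                                          
           ┏━━━━━━━━━━━━━━━━━━━━━━━━━━━┓  
           ┃ DataTable                 ┃  
           ┠───────────────────────────┨  
           ┃Score│Status  │City        ┃  
           ┃─────┼────────┼──────      ┃  
           ┃91.1 │Inactive│NYC         ┃  
━━━━━━━━━━━┃76.3 │Inactive│London      ┃  
 CircuitBoa┃45.4 │Inactive│London      ┃  
───────────┃80.9 │Active  │Berlin      ┃  
   0 1 2 3 ┃82.0 │Inactive│Sydney      ┃  
0  [.]     ┃87.8 │Active  │NYC         ┃  
           ┃46.1 │Closed  │Paris       ┃  
1       C  ┃69.9 │Closed  │London      ┃  
           ┃3.5  │Pending │Sydney      ┃  
2          ┃4.6  │Pending │Paris       ┃  
           ┃                           ┃  
3          ┃                           ┃  


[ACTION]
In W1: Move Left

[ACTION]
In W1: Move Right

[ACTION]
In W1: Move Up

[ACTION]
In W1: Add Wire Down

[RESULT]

                                          
                                          
                                          
           ┏━━━━━━━━━━━━━━━━━━━━━━━━━━━┓  
           ┃ DataTable                 ┃  
           ┠───────────────────────────┨  
           ┃Score│Status  │City        ┃  
           ┃─────┼────────┼──────      ┃  
           ┃91.1 │Inactive│NYC         ┃  
━━━━━━━━━━━┃76.3 │Inactive│London      ┃  
 CircuitBoa┃45.4 │Inactive│London      ┃  
───────────┃80.9 │Active  │Berlin      ┃  
   0 1 2 3 ┃82.0 │Inactive│Sydney      ┃  
0      [.] ┃87.8 │Active  │NYC         ┃  
        │  ┃46.1 │Closed  │Paris       ┃  
1       C  ┃69.9 │Closed  │London      ┃  
           ┃3.5  │Pending │Sydney      ┃  
2          ┃4.6  │Pending │Paris       ┃  
           ┃                           ┃  
3          ┃                           ┃  


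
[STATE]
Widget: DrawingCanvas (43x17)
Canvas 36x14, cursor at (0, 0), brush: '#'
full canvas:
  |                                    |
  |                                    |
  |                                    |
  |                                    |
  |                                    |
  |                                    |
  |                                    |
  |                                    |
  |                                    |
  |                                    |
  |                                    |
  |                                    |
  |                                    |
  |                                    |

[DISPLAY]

+                                          
                                           
                                           
                                           
                                           
                                           
                                           
                                           
                                           
                                           
                                           
                                           
                                           
                                           
                                           
                                           
                                           


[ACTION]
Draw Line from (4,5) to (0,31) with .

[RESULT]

+                           ....           
                      ......               
               .......                     
         ......                            
     ....                                  
                                           
                                           
                                           
                                           
                                           
                                           
                                           
                                           
                                           
                                           
                                           
                                           


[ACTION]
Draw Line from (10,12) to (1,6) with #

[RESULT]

+                           ....           
      #               ......               
       #       .......                     
       # ......                            
     ...#                                  
         #                                 
         #                                 
          #                                
           #                               
           #                               
            #                              
                                           
                                           
                                           
                                           
                                           
                                           


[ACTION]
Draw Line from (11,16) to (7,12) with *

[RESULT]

+                           ....           
      #               ......               
       #       .......                     
       # ......                            
     ...#                                  
         #                                 
         #                                 
          # *                              
           # *                             
           #  *                            
            #  *                           
                *                          
                                           
                                           
                                           
                                           
                                           


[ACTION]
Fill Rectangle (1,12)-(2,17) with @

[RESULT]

+                           ....           
      #     @@@@@@    ......               
       #    @@@@@@....                     
       # ......                            
     ...#                                  
         #                                 
         #                                 
          # *                              
           # *                             
           #  *                            
            #  *                           
                *                          
                                           
                                           
                                           
                                           
                                           


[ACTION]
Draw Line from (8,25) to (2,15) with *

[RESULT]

+                           ....           
      #     @@@@@@    ......               
       #    @@@*@@....                     
       # ...... **                         
     ...#         **                       
         #          *                      
         #           **                    
          # *          **                  
           # *           *                 
           #  *                            
            #  *                           
                *                          
                                           
                                           
                                           
                                           
                                           


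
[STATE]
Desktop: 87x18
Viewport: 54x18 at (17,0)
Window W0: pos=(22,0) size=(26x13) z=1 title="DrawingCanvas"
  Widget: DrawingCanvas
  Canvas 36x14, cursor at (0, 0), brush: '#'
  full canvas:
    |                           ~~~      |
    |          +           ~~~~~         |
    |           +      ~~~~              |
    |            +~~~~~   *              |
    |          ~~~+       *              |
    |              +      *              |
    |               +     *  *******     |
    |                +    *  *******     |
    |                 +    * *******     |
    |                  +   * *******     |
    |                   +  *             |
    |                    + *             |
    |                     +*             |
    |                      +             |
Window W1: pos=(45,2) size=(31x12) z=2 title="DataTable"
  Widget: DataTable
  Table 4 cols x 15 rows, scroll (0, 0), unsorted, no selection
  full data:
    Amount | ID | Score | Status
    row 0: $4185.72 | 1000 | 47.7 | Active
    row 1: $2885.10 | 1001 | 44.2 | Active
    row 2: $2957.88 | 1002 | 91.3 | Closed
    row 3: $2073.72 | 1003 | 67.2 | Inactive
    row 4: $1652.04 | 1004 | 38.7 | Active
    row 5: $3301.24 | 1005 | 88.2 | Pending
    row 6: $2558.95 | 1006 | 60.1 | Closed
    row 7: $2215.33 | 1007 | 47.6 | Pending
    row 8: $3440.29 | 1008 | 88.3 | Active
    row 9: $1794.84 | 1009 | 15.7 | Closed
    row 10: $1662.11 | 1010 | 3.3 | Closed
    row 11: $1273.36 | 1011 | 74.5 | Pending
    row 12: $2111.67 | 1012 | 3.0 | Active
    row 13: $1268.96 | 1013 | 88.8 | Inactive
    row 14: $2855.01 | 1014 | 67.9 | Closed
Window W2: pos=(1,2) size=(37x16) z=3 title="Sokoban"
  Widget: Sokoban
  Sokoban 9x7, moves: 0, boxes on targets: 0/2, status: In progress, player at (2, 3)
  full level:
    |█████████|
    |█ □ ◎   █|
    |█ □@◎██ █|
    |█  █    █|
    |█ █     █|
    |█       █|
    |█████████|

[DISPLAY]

     ┏━━━━━━━━━━━━━━━━━━━━━━━━┓                       
     ┃ DrawingCanvas          ┃                       
━━━━━━━━━━━━━━━━━━━━┓───────┏━━━━━━━━━━━━━━━━━━━━━━━━━
                    ┃       ┃ DataTable               
────────────────────┨       ┠─────────────────────────
                    ┃   ~~~~┃Amount  │ID  │Score│Statu
                    ┃~~~   *┃────────┼────┼─────┼─────
                    ┃      *┃$4185.72│1000│47.7 │Activ
                    ┃      *┃$2885.10│1001│44.2 │Activ
                    ┃+     *┃$2957.88│1002│91.3 │Close
                    ┃ +    *┃$2073.72│1003│67.2 │Inact
                    ┃  +    ┃$1652.04│1004│38.7 │Activ
                    ┃━━━━━━━┃$3301.24│1005│88.2 │Pendi
                    ┃       ┗━━━━━━━━━━━━━━━━━━━━━━━━━
                    ┃                                 
                    ┃                                 
                    ┃                                 
━━━━━━━━━━━━━━━━━━━━┛                                 


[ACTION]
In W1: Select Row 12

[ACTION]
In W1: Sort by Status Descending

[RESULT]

     ┏━━━━━━━━━━━━━━━━━━━━━━━━┓                       
     ┃ DrawingCanvas          ┃                       
━━━━━━━━━━━━━━━━━━━━┓───────┏━━━━━━━━━━━━━━━━━━━━━━━━━
                    ┃       ┃ DataTable               
────────────────────┨       ┠─────────────────────────
                    ┃   ~~~~┃Amount  │ID  │Score│Statu
                    ┃~~~   *┃────────┼────┼─────┼─────
                    ┃      *┃$3301.24│1005│88.2 │Pendi
                    ┃      *┃$2215.33│1007│47.6 │Pendi
                    ┃+     *┃$1273.36│1011│74.5 │Pendi
                    ┃ +    *┃$2073.72│1003│67.2 │Inact
                    ┃  +    ┃$1268.96│1013│88.8 │Inact
                    ┃━━━━━━━┃$2957.88│1002│91.3 │Close
                    ┃       ┗━━━━━━━━━━━━━━━━━━━━━━━━━
                    ┃                                 
                    ┃                                 
                    ┃                                 
━━━━━━━━━━━━━━━━━━━━┛                                 


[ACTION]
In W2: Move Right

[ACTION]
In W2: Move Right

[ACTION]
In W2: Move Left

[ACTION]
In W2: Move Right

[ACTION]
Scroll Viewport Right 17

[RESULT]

━━━━━━━━━━━━━━┓                                       
nvas          ┃                                       
━━━━┓───────┏━━━━━━━━━━━━━━━━━━━━━━━━━━━━━┓           
    ┃       ┃ DataTable                   ┃           
────┨       ┠─────────────────────────────┨           
    ┃   ~~~~┃Amount  │ID  │Score│Status ▼ ┃           
    ┃~~~   *┃────────┼────┼─────┼──────── ┃           
    ┃      *┃$3301.24│1005│88.2 │Pending  ┃           
    ┃      *┃$2215.33│1007│47.6 │Pending  ┃           
    ┃+     *┃$1273.36│1011│74.5 │Pending  ┃           
    ┃ +    *┃$2073.72│1003│67.2 │Inactive ┃           
    ┃  +    ┃$1268.96│1013│88.8 │Inactive ┃           
    ┃━━━━━━━┃$2957.88│1002│91.3 │Closed   ┃           
    ┃       ┗━━━━━━━━━━━━━━━━━━━━━━━━━━━━━┛           
    ┃                                                 
    ┃                                                 
    ┃                                                 
━━━━┛                                                 


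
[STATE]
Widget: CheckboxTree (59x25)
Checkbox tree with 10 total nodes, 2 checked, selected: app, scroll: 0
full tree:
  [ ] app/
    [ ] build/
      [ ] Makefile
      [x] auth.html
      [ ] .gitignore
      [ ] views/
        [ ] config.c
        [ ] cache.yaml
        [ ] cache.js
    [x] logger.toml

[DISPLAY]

>[-] app/                                                  
   [-] build/                                              
     [ ] Makefile                                          
     [x] auth.html                                         
     [ ] .gitignore                                        
     [ ] views/                                            
       [ ] config.c                                        
       [ ] cache.yaml                                      
       [ ] cache.js                                        
   [x] logger.toml                                         
                                                           
                                                           
                                                           
                                                           
                                                           
                                                           
                                                           
                                                           
                                                           
                                                           
                                                           
                                                           
                                                           
                                                           
                                                           


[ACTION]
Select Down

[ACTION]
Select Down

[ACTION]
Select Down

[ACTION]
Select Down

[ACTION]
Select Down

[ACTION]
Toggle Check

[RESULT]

 [-] app/                                                  
   [-] build/                                              
     [ ] Makefile                                          
     [x] auth.html                                         
     [ ] .gitignore                                        
>    [x] views/                                            
       [x] config.c                                        
       [x] cache.yaml                                      
       [x] cache.js                                        
   [x] logger.toml                                         
                                                           
                                                           
                                                           
                                                           
                                                           
                                                           
                                                           
                                                           
                                                           
                                                           
                                                           
                                                           
                                                           
                                                           
                                                           
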